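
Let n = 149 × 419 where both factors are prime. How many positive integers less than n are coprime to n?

For distinct primes, φ(pq) = (p−1)(q−1) = 148 × 418 = 61864.

61864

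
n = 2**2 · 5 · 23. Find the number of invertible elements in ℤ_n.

176

φ(460) = 460 · (1 − 1/2) · (1 − 1/5) · (1 − 1/23)
       = 460 · 88/230 = 176.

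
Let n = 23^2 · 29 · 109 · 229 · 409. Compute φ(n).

φ(23^2) = 23^2 − 23^1 = 529 − 23 = 506.
φ(29) = 29 − 1 = 28.
φ(109) = 109 − 1 = 108.
φ(229) = 229 − 1 = 228.
φ(409) = 409 − 1 = 408.
Multiply: 506 · 28 · 108 · 228 · 408 = 142340115456.

142340115456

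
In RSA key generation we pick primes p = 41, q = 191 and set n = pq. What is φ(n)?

7600

φ(7831) = 7831 · (1 − 1/41) · (1 − 1/191)
       = 7831 · 7600/7831 = 7600.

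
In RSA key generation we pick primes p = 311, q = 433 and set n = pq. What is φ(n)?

133920

φ(134663) = 134663 · (1 − 1/311) · (1 − 1/433)
       = 134663 · 133920/134663 = 133920.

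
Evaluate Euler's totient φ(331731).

First factor: 331731 = 3**2 · 29 · 31 · 41.
φ(3^2) = 3^2 − 3^1 = 9 − 3 = 6.
φ(29) = 29 − 1 = 28.
φ(31) = 31 − 1 = 30.
φ(41) = 41 − 1 = 40.
Since φ is multiplicative, φ(331731) = 6 · 28 · 30 · 40 = 201600.

201600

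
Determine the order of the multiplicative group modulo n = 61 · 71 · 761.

φ(61) = 61 − 1 = 60.
φ(71) = 71 − 1 = 70.
φ(761) = 761 − 1 = 760.
Multiply: 60 · 70 · 760 = 3192000.

3192000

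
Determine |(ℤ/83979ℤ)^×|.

Factor 83979: 83979 = 3**2 · 7 · 31 · 43.
φ(83979) = 83979 · (1 − 1/3) · (1 − 1/7) · (1 − 1/31) · (1 − 1/43)
       = 83979 · 15120/27993 = 45360.

45360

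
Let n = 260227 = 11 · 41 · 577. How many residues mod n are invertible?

230400

φ(260227) = 260227 · (1 − 1/11) · (1 − 1/41) · (1 − 1/577)
       = 260227 · 230400/260227 = 230400.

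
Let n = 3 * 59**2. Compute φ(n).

6844

φ(3) = 3 − 1 = 2.
φ(59^2) = 59^1·(59−1) = 59·58 = 3422.
Since φ is multiplicative, φ(10443) = 2 · 3422 = 6844.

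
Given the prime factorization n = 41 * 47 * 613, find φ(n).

φ(1181251) = 1181251 · (1 − 1/41) · (1 − 1/47) · (1 − 1/613)
       = 1181251 · 1126080/1181251 = 1126080.

1126080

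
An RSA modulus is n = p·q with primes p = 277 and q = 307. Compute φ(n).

φ(pq) = (p−1)(q−1) = 276 · 306 = 84456.

84456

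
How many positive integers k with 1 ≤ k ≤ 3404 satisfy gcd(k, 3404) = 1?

3404 = 2^2 · 23 · 37.
φ(2^2) = 2^2 − 2^1 = 4 − 2 = 2.
φ(23) = 23 − 1 = 22.
φ(37) = 37 − 1 = 36.
φ(3404) = 2 × 22 × 36 = 1584.

1584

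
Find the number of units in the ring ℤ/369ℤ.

Factor 369: 369 = 3^2 * 41.
φ(3^2) = 3^1·(3−1) = 3·2 = 6.
φ(41) = 41 − 1 = 40.
φ(369) = 6 × 40 = 240.

240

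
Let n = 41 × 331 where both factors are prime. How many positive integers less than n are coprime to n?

13200

φ(13571) = 13571 · (1 − 1/41) · (1 − 1/331)
       = 13571 · 13200/13571 = 13200.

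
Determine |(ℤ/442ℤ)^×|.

Factor 442: 442 = 2 · 13 · 17.
φ(2) = 2 − 1 = 1.
φ(13) = 13 − 1 = 12.
φ(17) = 17 − 1 = 16.
φ(442) = 1 × 12 × 16 = 192.

192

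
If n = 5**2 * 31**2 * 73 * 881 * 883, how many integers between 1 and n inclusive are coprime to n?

φ(5^2) = 5^1·(5−1) = 5·4 = 20.
φ(31^2) = 31^2 − 31^1 = 961 − 31 = 930.
φ(73) = 73 − 1 = 72.
φ(881) = 881 − 1 = 880.
φ(883) = 883 − 1 = 882.
Since φ is multiplicative, φ(1364340805475) = 20 · 930 · 72 · 880 · 882 = 1039433472000.

1039433472000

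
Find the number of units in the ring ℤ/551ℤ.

504

Factor 551: 551 = 19 · 29.
φ(19) = 19 − 1 = 18.
φ(29) = 29 − 1 = 28.
Since φ is multiplicative, φ(551) = 18 · 28 = 504.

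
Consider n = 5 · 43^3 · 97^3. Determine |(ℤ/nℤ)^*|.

φ(5) = 5 − 1 = 4.
φ(43^3) = 43^3 − 43^2 = 79507 − 1849 = 77658.
φ(97^3) = 97^3 − 97^2 = 912673 − 9409 = 903264.
φ(362819461055) = 4 × 77658 × 903264 = 280582702848.

280582702848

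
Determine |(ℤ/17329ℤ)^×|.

First factor: 17329 = 13 * 31 * 43.
φ(13) = 13 − 1 = 12.
φ(31) = 31 − 1 = 30.
φ(43) = 43 − 1 = 42.
Multiply: 12 · 30 · 42 = 15120.

15120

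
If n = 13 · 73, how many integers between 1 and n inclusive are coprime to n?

864

φ(949) = 949 · (1 − 1/13) · (1 − 1/73)
       = 949 · 864/949 = 864.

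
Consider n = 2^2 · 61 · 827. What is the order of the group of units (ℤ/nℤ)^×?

φ(201788) = 201788 · (1 − 1/2) · (1 − 1/61) · (1 − 1/827)
       = 201788 · 49560/100894 = 99120.

99120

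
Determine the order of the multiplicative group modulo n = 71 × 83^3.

39542860

φ(71) = 71 − 1 = 70.
φ(83^3) = 83^3 − 83^2 = 571787 − 6889 = 564898.
Since φ is multiplicative, φ(40596877) = 70 · 564898 = 39542860.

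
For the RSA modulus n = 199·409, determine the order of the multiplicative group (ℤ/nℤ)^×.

φ(pq) = (p−1)(q−1) = 198 · 408 = 80784.

80784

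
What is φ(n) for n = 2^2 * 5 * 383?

3056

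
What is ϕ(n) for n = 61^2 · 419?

1529880

φ(61^2) = 61^1·(61−1) = 61·60 = 3660.
φ(419) = 419 − 1 = 418.
Multiply: 3660 · 418 = 1529880.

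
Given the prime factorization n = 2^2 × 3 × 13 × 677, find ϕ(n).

32448

φ(105612) = 105612 · (1 − 1/2) · (1 − 1/3) · (1 − 1/13) · (1 − 1/677)
       = 105612 · 16224/52806 = 32448.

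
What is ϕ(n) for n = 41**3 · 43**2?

121435440

φ(41^3) = 41^2·(41−1) = 1681·40 = 67240.
φ(43^2) = 43^2 − 43^1 = 1849 − 43 = 1806.
Since φ is multiplicative, φ(127434929) = 67240 · 1806 = 121435440.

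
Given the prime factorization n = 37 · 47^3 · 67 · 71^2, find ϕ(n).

1199931274080

φ(37) = 37 − 1 = 36.
φ(47^3) = 47^2·(47−1) = 2209·46 = 101614.
φ(67) = 67 − 1 = 66.
φ(71^2) = 71^1·(71−1) = 71·70 = 4970.
φ(1297438550897) = 36 × 101614 × 66 × 4970 = 1199931274080.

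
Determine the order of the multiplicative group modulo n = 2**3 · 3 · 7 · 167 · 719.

φ(20172264) = 20172264 · (1 − 1/2) · (1 − 1/3) · (1 − 1/7) · (1 − 1/167) · (1 − 1/719)
       = 20172264 · 1430256/5043066 = 5721024.

5721024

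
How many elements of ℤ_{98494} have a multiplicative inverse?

43560

Factor 98494: 98494 = 2 * 11**3 * 37.
φ(2) = 2 − 1 = 1.
φ(11^3) = 11^3 − 11^2 = 1331 − 121 = 1210.
φ(37) = 37 − 1 = 36.
Multiply: 1 · 1210 · 36 = 43560.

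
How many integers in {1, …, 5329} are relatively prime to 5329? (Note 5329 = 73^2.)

φ(73^2) = 73^1·(73−1) = 73·72 = 5256.

5256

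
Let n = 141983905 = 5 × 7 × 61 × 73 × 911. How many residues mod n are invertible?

94348800

φ(5) = 5 − 1 = 4.
φ(7) = 7 − 1 = 6.
φ(61) = 61 − 1 = 60.
φ(73) = 73 − 1 = 72.
φ(911) = 911 − 1 = 910.
φ(141983905) = 4 × 6 × 60 × 72 × 910 = 94348800.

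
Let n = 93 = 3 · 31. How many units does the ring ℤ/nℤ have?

φ(93) = 93 · (1 − 1/3) · (1 − 1/31)
       = 93 · 60/93 = 60.

60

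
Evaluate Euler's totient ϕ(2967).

2967 = 3 * 23 * 43.
φ(2967) = 2967 · (1 − 1/3) · (1 − 1/23) · (1 − 1/43)
       = 2967 · 1848/2967 = 1848.

1848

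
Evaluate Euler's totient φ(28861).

22680

Prime factorization: 28861 = 7**2 × 19 × 31.
φ(7^2) = 7^1·(7−1) = 7·6 = 42.
φ(19) = 19 − 1 = 18.
φ(31) = 31 − 1 = 30.
Multiply: 42 · 18 · 30 = 22680.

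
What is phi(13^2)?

156

φ(13^2) = 13^2 − 13^1 = 169 − 13 = 156.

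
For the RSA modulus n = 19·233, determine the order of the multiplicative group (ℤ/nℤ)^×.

φ(pq) = (p−1)(q−1) = 18 · 232 = 4176.

4176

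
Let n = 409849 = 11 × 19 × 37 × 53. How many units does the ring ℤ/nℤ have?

φ(11) = 11 − 1 = 10.
φ(19) = 19 − 1 = 18.
φ(37) = 37 − 1 = 36.
φ(53) = 53 − 1 = 52.
Since φ is multiplicative, φ(409849) = 10 · 18 · 36 · 52 = 336960.

336960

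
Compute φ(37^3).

φ(37^3) = 37^3 − 37^2 = 50653 − 1369 = 49284.

49284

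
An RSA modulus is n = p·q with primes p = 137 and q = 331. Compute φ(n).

For distinct primes, φ(pq) = (p−1)(q−1) = 136 × 330 = 44880.

44880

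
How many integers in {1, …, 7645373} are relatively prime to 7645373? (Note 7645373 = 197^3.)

φ(197^3) = 197^2·(197−1) = 38809·196 = 7606564.

7606564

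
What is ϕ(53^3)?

146068

φ(148877) = 148877 · (1 − 1/53)
       = 148877 · 52/53 = 146068.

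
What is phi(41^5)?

113030440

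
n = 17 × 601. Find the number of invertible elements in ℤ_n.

φ(10217) = 10217 · (1 − 1/17) · (1 − 1/601)
       = 10217 · 9600/10217 = 9600.

9600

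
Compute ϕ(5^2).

φ(5^2) = 5^2 − 5^1 = 25 − 5 = 20.

20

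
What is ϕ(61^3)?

φ(226981) = 226981 · (1 − 1/61)
       = 226981 · 60/61 = 223260.

223260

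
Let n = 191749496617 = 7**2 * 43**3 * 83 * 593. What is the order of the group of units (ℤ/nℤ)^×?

158332857984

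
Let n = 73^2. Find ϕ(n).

5256

φ(5329) = 5329 · (1 − 1/73)
       = 5329 · 72/73 = 5256.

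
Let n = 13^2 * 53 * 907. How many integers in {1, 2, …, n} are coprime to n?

φ(8123999) = 8123999 · (1 − 1/13) · (1 − 1/53) · (1 − 1/907)
       = 8123999 · 565344/624923 = 7349472.

7349472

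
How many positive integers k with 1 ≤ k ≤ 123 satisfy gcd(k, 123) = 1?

First factor: 123 = 3 · 41.
φ(3) = 3 − 1 = 2.
φ(41) = 41 − 1 = 40.
φ(123) = 2 × 40 = 80.

80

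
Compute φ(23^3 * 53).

φ(23^3) = 23^2·(23−1) = 529·22 = 11638.
φ(53) = 53 − 1 = 52.
Multiply: 11638 · 52 = 605176.

605176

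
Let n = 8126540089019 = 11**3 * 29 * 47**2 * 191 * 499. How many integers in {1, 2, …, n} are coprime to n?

6930778747200

φ(11^3) = 11^2·(11−1) = 121·10 = 1210.
φ(29) = 29 − 1 = 28.
φ(47^2) = 47^2 − 47^1 = 2209 − 47 = 2162.
φ(191) = 191 − 1 = 190.
φ(499) = 499 − 1 = 498.
Multiply: 1210 · 28 · 2162 · 190 · 498 = 6930778747200.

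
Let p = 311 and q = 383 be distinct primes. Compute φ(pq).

118420

φ(n) = (p − 1)(q − 1) = (311−1)(383−1) = 310·382 = 118420.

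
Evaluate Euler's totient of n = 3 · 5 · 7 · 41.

1920

φ(3) = 3 − 1 = 2.
φ(5) = 5 − 1 = 4.
φ(7) = 7 − 1 = 6.
φ(41) = 41 − 1 = 40.
φ(4305) = 2 × 4 × 6 × 40 = 1920.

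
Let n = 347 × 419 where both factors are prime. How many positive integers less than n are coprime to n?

144628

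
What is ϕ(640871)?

640871 = 7^2 · 11 · 29 · 41.
φ(7^2) = 7^1·(7−1) = 7·6 = 42.
φ(11) = 11 − 1 = 10.
φ(29) = 29 − 1 = 28.
φ(41) = 41 − 1 = 40.
φ(640871) = 42 × 10 × 28 × 40 = 470400.

470400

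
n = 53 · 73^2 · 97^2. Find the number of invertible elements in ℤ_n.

φ(53) = 53 − 1 = 52.
φ(73^2) = 73^1·(73−1) = 73·72 = 5256.
φ(97^2) = 97^1·(97−1) = 97·96 = 9312.
Multiply: 52 · 5256 · 9312 = 2545081344.

2545081344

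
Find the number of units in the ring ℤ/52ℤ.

Factor 52: 52 = 2^2 * 13.
φ(52) = 52 · (1 − 1/2) · (1 − 1/13)
       = 52 · 12/26 = 24.

24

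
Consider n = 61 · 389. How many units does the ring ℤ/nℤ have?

23280

φ(23729) = 23729 · (1 − 1/61) · (1 − 1/389)
       = 23729 · 23280/23729 = 23280.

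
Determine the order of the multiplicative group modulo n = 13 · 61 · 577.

φ(457561) = 457561 · (1 − 1/13) · (1 − 1/61) · (1 − 1/577)
       = 457561 · 414720/457561 = 414720.

414720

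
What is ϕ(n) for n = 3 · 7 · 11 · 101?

φ(3) = 3 − 1 = 2.
φ(7) = 7 − 1 = 6.
φ(11) = 11 − 1 = 10.
φ(101) = 101 − 1 = 100.
Multiply: 2 · 6 · 10 · 100 = 12000.

12000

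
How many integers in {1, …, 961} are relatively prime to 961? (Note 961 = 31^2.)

φ(961) = 961 · (1 − 1/31)
       = 961 · 30/31 = 930.

930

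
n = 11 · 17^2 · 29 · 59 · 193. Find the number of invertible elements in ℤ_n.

848117760

φ(11) = 11 − 1 = 10.
φ(17^2) = 17^2 − 17^1 = 289 − 17 = 272.
φ(29) = 29 − 1 = 28.
φ(59) = 59 − 1 = 58.
φ(193) = 193 − 1 = 192.
Since φ is multiplicative, φ(1049778917) = 10 · 272 · 28 · 58 · 192 = 848117760.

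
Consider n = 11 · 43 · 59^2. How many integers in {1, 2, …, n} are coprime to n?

φ(11) = 11 − 1 = 10.
φ(43) = 43 − 1 = 42.
φ(59^2) = 59^1·(59−1) = 59·58 = 3422.
Since φ is multiplicative, φ(1646513) = 10 · 42 · 3422 = 1437240.

1437240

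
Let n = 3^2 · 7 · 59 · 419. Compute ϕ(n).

872784

φ(1557423) = 1557423 · (1 − 1/3) · (1 − 1/7) · (1 − 1/59) · (1 − 1/419)
       = 1557423 · 290928/519141 = 872784.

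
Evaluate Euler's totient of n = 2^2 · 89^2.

15664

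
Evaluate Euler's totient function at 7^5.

14406

φ(16807) = 16807 · (1 − 1/7)
       = 16807 · 6/7 = 14406.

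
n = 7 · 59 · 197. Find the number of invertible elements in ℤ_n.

68208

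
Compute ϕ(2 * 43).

φ(86) = 86 · (1 − 1/2) · (1 − 1/43)
       = 86 · 42/86 = 42.

42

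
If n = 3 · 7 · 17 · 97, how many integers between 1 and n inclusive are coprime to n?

18432

φ(34629) = 34629 · (1 − 1/3) · (1 − 1/7) · (1 − 1/17) · (1 − 1/97)
       = 34629 · 18432/34629 = 18432.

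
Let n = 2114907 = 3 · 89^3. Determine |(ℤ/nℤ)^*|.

φ(3) = 3 − 1 = 2.
φ(89^3) = 89^2·(89−1) = 7921·88 = 697048.
φ(2114907) = 2 × 697048 = 1394096.

1394096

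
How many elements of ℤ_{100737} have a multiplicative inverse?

Prime factorization: 100737 = 3^3 · 7 · 13 · 41.
φ(3^3) = 3^3 − 3^2 = 27 − 9 = 18.
φ(7) = 7 − 1 = 6.
φ(13) = 13 − 1 = 12.
φ(41) = 41 − 1 = 40.
Since φ is multiplicative, φ(100737) = 18 · 6 · 12 · 40 = 51840.

51840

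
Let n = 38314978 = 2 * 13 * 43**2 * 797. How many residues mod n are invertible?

φ(2) = 2 − 1 = 1.
φ(13) = 13 − 1 = 12.
φ(43^2) = 43^1·(43−1) = 43·42 = 1806.
φ(797) = 797 − 1 = 796.
Since φ is multiplicative, φ(38314978) = 1 · 12 · 1806 · 796 = 17250912.

17250912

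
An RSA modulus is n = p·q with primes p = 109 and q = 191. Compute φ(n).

φ(n) = (p − 1)(q − 1) = (109−1)(191−1) = 108·190 = 20520.

20520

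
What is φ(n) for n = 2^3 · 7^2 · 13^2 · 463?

12108096

φ(30672824) = 30672824 · (1 − 1/2) · (1 − 1/7) · (1 − 1/13) · (1 − 1/463)
       = 30672824 · 33264/84266 = 12108096.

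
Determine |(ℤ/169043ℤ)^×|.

129600

Prime factorization: 169043 = 7 · 19 · 31 · 41.
φ(7) = 7 − 1 = 6.
φ(19) = 19 − 1 = 18.
φ(31) = 31 − 1 = 30.
φ(41) = 41 − 1 = 40.
Multiply: 6 · 18 · 30 · 40 = 129600.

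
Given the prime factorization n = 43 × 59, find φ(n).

2436

φ(43) = 43 − 1 = 42.
φ(59) = 59 − 1 = 58.
φ(2537) = 42 × 58 = 2436.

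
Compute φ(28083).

15840

First factor: 28083 = 3 · 11 · 23 · 37.
φ(3) = 3 − 1 = 2.
φ(11) = 11 − 1 = 10.
φ(23) = 23 − 1 = 22.
φ(37) = 37 − 1 = 36.
φ(28083) = 2 × 10 × 22 × 36 = 15840.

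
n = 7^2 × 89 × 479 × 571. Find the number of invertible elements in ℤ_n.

1007012160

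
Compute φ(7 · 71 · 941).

394800

φ(467677) = 467677 · (1 − 1/7) · (1 − 1/71) · (1 − 1/941)
       = 467677 · 394800/467677 = 394800.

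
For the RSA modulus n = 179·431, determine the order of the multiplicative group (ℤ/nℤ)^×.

φ(pq) = (p−1)(q−1) = 178 · 430 = 76540.

76540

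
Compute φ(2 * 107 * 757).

80136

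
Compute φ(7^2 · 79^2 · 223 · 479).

φ(32665599953) = 32665599953 · (1 − 1/7) · (1 − 1/79) · (1 − 1/223) · (1 − 1/479)
       = 32665599953 · 49662288/59069801 = 27463245264.

27463245264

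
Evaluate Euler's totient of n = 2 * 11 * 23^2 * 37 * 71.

12751200

φ(30573026) = 30573026 · (1 − 1/2) · (1 − 1/11) · (1 − 1/23) · (1 − 1/37) · (1 − 1/71)
       = 30573026 · 554400/1329262 = 12751200.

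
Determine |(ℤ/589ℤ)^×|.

540

Prime factorization: 589 = 19 · 31.
φ(19) = 19 − 1 = 18.
φ(31) = 31 − 1 = 30.
φ(589) = 18 × 30 = 540.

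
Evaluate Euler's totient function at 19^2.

φ(361) = 361 · (1 − 1/19)
       = 361 · 18/19 = 342.

342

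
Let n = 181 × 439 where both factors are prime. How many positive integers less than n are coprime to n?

78840

φ(pq) = (p−1)(q−1) = 180 · 438 = 78840.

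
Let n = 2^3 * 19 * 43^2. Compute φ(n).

φ(281048) = 281048 · (1 − 1/2) · (1 − 1/19) · (1 − 1/43)
       = 281048 · 756/1634 = 130032.

130032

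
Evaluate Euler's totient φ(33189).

19008

Prime factorization: 33189 = 3 * 13 * 23 * 37.
φ(3) = 3 − 1 = 2.
φ(13) = 13 − 1 = 12.
φ(23) = 23 − 1 = 22.
φ(37) = 37 − 1 = 36.
φ(33189) = 2 × 12 × 22 × 36 = 19008.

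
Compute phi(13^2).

156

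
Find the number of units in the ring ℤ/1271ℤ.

1200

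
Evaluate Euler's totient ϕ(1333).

1260

1333 = 31 * 43.
φ(31) = 31 − 1 = 30.
φ(43) = 43 − 1 = 42.
Multiply: 30 · 42 = 1260.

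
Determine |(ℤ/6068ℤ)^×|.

2880

Factor 6068: 6068 = 2^2 · 37 · 41.
φ(6068) = 6068 · (1 − 1/2) · (1 − 1/37) · (1 − 1/41)
       = 6068 · 1440/3034 = 2880.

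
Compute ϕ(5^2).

20

φ(25) = 25 · (1 − 1/5)
       = 25 · 4/5 = 20.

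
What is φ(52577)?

Factor 52577: 52577 = 7^2 * 29 * 37.
φ(52577) = 52577 · (1 − 1/7) · (1 − 1/29) · (1 − 1/37)
       = 52577 · 6048/7511 = 42336.

42336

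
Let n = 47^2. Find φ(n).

φ(47^2) = 47^1·(47−1) = 47·46 = 2162.

2162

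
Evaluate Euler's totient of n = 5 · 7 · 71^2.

φ(176435) = 176435 · (1 − 1/5) · (1 − 1/7) · (1 − 1/71)
       = 176435 · 1680/2485 = 119280.

119280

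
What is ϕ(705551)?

517440

Prime factorization: 705551 = 7^3 × 11^2 × 17.
φ(705551) = 705551 · (1 − 1/7) · (1 − 1/11) · (1 − 1/17)
       = 705551 · 960/1309 = 517440.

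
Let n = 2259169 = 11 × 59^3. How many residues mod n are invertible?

φ(11) = 11 − 1 = 10.
φ(59^3) = 59^3 − 59^2 = 205379 − 3481 = 201898.
Multiply: 10 · 201898 = 2018980.

2018980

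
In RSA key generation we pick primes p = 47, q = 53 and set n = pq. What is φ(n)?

φ(pq) = (p−1)(q−1) = 46 · 52 = 2392.

2392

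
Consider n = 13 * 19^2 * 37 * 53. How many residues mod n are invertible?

φ(9202973) = 9202973 · (1 − 1/13) · (1 − 1/19) · (1 − 1/37) · (1 − 1/53)
       = 9202973 · 404352/484367 = 7682688.

7682688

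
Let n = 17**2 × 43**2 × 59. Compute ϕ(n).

28491456

φ(31527299) = 31527299 · (1 − 1/17) · (1 − 1/43) · (1 − 1/59)
       = 31527299 · 38976/43129 = 28491456.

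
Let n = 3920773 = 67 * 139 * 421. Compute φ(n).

φ(3920773) = 3920773 · (1 − 1/67) · (1 − 1/139) · (1 − 1/421)
       = 3920773 · 3825360/3920773 = 3825360.

3825360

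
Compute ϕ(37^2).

φ(1369) = 1369 · (1 − 1/37)
       = 1369 · 36/37 = 1332.

1332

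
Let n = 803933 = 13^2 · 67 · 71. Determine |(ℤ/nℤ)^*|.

720720

φ(803933) = 803933 · (1 − 1/13) · (1 − 1/67) · (1 − 1/71)
       = 803933 · 55440/61841 = 720720.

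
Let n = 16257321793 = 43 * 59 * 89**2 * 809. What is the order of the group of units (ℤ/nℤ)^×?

φ(16257321793) = 16257321793 · (1 − 1/43) · (1 − 1/59) · (1 − 1/89) · (1 − 1/809)
       = 16257321793 · 173209344/182666537 = 15415631616.

15415631616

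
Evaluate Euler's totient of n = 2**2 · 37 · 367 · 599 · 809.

12732864768

φ(26321044756) = 26321044756 · (1 − 1/2) · (1 − 1/37) · (1 − 1/367) · (1 − 1/599) · (1 − 1/809)
       = 26321044756 · 6366432384/13160522378 = 12732864768.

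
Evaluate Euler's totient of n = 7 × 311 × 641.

1190400

φ(1395457) = 1395457 · (1 − 1/7) · (1 − 1/311) · (1 − 1/641)
       = 1395457 · 1190400/1395457 = 1190400.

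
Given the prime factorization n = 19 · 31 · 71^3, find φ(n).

φ(210809579) = 210809579 · (1 − 1/19) · (1 − 1/31) · (1 − 1/71)
       = 210809579 · 37800/41819 = 190549800.

190549800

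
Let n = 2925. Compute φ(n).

1440

First factor: 2925 = 3^2 × 5^2 × 13.
φ(3^2) = 3^1·(3−1) = 3·2 = 6.
φ(5^2) = 5^1·(5−1) = 5·4 = 20.
φ(13) = 13 − 1 = 12.
Multiply: 6 · 20 · 12 = 1440.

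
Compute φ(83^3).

φ(83^3) = 83^2·(83−1) = 6889·82 = 564898.

564898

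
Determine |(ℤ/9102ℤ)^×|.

Factor 9102: 9102 = 2 · 3 · 37 · 41.
φ(2) = 2 − 1 = 1.
φ(3) = 3 − 1 = 2.
φ(37) = 37 − 1 = 36.
φ(41) = 41 − 1 = 40.
Multiply: 1 · 2 · 36 · 40 = 2880.

2880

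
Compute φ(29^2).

812

φ(29^2) = 29^1·(29−1) = 29·28 = 812.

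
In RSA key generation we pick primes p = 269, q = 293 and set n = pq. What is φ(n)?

φ(pq) = (p−1)(q−1) = 268 · 292 = 78256.

78256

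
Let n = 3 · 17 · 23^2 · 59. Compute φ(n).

φ(1591761) = 1591761 · (1 − 1/3) · (1 − 1/17) · (1 − 1/23) · (1 − 1/59)
       = 1591761 · 40832/69207 = 939136.

939136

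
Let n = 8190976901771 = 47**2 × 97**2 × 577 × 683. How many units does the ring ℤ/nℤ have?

7908707524608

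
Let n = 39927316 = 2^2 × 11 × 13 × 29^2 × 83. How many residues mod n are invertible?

φ(2^2) = 2^1·(2−1) = 2·1 = 2.
φ(11) = 11 − 1 = 10.
φ(13) = 13 − 1 = 12.
φ(29^2) = 29^1·(29−1) = 29·28 = 812.
φ(83) = 83 − 1 = 82.
Multiply: 2 · 10 · 12 · 812 · 82 = 15980160.

15980160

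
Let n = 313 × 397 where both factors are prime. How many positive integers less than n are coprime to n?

φ(313) = 313 − 1 = 312.
φ(397) = 397 − 1 = 396.
φ(124261) = 312 × 396 = 123552.

123552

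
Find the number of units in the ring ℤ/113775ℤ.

Factor 113775: 113775 = 3 · 5^2 · 37 · 41.
φ(113775) = 113775 · (1 − 1/3) · (1 − 1/5) · (1 − 1/37) · (1 − 1/41)
       = 113775 · 11520/22755 = 57600.

57600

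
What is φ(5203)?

First factor: 5203 = 11^2 · 43.
φ(11^2) = 11^2 − 11^1 = 121 − 11 = 110.
φ(43) = 43 − 1 = 42.
Multiply: 110 · 42 = 4620.

4620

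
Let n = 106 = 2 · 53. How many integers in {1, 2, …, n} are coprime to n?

52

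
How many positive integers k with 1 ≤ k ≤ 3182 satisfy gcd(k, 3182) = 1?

1512

3182 = 2 * 37 * 43.
φ(3182) = 3182 · (1 − 1/2) · (1 − 1/37) · (1 − 1/43)
       = 3182 · 1512/3182 = 1512.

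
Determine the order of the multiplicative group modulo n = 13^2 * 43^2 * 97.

27046656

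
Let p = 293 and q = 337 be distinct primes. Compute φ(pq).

φ(pq) = (p−1)(q−1) = 292 · 336 = 98112.

98112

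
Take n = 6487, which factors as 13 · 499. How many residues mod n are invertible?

5976

φ(6487) = 6487 · (1 − 1/13) · (1 − 1/499)
       = 6487 · 5976/6487 = 5976.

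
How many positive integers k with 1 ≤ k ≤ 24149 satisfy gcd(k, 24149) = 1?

Prime factorization: 24149 = 19 * 31 * 41.
φ(24149) = 24149 · (1 − 1/19) · (1 − 1/31) · (1 − 1/41)
       = 24149 · 21600/24149 = 21600.

21600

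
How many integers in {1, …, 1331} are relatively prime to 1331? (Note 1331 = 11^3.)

1210

φ(11^3) = 11^2·(11−1) = 121·10 = 1210.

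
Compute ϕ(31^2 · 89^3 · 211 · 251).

34033368600000

φ(35879764543849) = 35879764543849 · (1 − 1/31) · (1 − 1/89) · (1 − 1/211) · (1 − 1/251)
       = 35879764543849 · 138600000/146119399 = 34033368600000.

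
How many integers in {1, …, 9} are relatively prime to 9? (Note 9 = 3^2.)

6

φ(9) = 9 · (1 − 1/3)
       = 9 · 2/3 = 6.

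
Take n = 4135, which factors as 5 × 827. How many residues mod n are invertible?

3304

φ(5) = 5 − 1 = 4.
φ(827) = 827 − 1 = 826.
φ(4135) = 4 × 826 = 3304.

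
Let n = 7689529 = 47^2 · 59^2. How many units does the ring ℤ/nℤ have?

φ(7689529) = 7689529 · (1 − 1/47) · (1 − 1/59)
       = 7689529 · 2668/2773 = 7398364.

7398364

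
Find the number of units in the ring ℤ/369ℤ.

240

Prime factorization: 369 = 3^2 · 41.
φ(3^2) = 3^1·(3−1) = 3·2 = 6.
φ(41) = 41 − 1 = 40.
φ(369) = 6 × 40 = 240.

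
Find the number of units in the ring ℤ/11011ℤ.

11011 = 7 · 11^2 · 13.
φ(7) = 7 − 1 = 6.
φ(11^2) = 11^2 − 11^1 = 121 − 11 = 110.
φ(13) = 13 − 1 = 12.
φ(11011) = 6 × 110 × 12 = 7920.

7920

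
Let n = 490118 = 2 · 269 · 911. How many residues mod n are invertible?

φ(490118) = 490118 · (1 − 1/2) · (1 − 1/269) · (1 − 1/911)
       = 490118 · 243880/490118 = 243880.

243880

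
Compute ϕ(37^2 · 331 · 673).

295384320

φ(37^2) = 37^2 − 37^1 = 1369 − 37 = 1332.
φ(331) = 331 − 1 = 330.
φ(673) = 673 − 1 = 672.
φ(304962547) = 1332 × 330 × 672 = 295384320.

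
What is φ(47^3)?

101614

φ(103823) = 103823 · (1 − 1/47)
       = 103823 · 46/47 = 101614.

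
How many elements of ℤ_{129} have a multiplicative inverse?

Factor 129: 129 = 3 × 43.
φ(3) = 3 − 1 = 2.
φ(43) = 43 − 1 = 42.
Multiply: 2 · 42 = 84.

84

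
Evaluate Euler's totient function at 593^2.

351056

φ(351649) = 351649 · (1 − 1/593)
       = 351649 · 592/593 = 351056.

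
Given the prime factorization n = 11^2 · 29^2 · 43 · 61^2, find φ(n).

13730270400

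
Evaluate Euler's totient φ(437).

Factor 437: 437 = 19 * 23.
φ(19) = 19 − 1 = 18.
φ(23) = 23 − 1 = 22.
Since φ is multiplicative, φ(437) = 18 · 22 = 396.

396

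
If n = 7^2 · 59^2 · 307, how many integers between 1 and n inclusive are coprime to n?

43979544

φ(7^2) = 7^2 − 7^1 = 49 − 7 = 42.
φ(59^2) = 59^1·(59−1) = 59·58 = 3422.
φ(307) = 307 − 1 = 306.
φ(52364683) = 42 × 3422 × 306 = 43979544.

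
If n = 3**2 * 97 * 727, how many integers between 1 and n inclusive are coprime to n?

418176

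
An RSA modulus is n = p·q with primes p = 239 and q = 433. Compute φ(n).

102816

φ(pq) = (p−1)(q−1) = 238 · 432 = 102816.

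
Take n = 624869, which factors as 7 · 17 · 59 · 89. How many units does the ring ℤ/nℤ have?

φ(624869) = 624869 · (1 − 1/7) · (1 − 1/17) · (1 − 1/59) · (1 − 1/89)
       = 624869 · 489984/624869 = 489984.

489984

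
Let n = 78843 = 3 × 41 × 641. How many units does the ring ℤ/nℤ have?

51200

φ(3) = 3 − 1 = 2.
φ(41) = 41 − 1 = 40.
φ(641) = 641 − 1 = 640.
Since φ is multiplicative, φ(78843) = 2 · 40 · 640 = 51200.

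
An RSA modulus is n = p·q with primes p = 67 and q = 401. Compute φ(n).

φ(n) = (p − 1)(q − 1) = (67−1)(401−1) = 66·400 = 26400.

26400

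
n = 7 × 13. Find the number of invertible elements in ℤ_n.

φ(7) = 7 − 1 = 6.
φ(13) = 13 − 1 = 12.
φ(91) = 6 × 12 = 72.

72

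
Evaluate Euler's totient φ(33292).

13440

Factor 33292: 33292 = 2^2 · 7 · 29 · 41.
φ(33292) = 33292 · (1 − 1/2) · (1 − 1/7) · (1 − 1/29) · (1 − 1/41)
       = 33292 · 6720/16646 = 13440.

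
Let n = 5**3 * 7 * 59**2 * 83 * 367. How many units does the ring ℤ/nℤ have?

61620638400

φ(5^3) = 5^3 − 5^2 = 125 − 25 = 100.
φ(7) = 7 − 1 = 6.
φ(59^2) = 59^2 − 59^1 = 3481 − 59 = 3422.
φ(83) = 83 − 1 = 82.
φ(367) = 367 − 1 = 366.
φ(92780398375) = 100 × 6 × 3422 × 82 × 366 = 61620638400.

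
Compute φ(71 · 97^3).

φ(71) = 71 − 1 = 70.
φ(97^3) = 97^2·(97−1) = 9409·96 = 903264.
φ(64799783) = 70 × 903264 = 63228480.

63228480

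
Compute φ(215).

215 = 5 · 43.
φ(215) = 215 · (1 − 1/5) · (1 − 1/43)
       = 215 · 168/215 = 168.

168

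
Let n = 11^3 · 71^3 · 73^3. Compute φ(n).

163824301317600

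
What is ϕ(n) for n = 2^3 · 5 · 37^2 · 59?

1236096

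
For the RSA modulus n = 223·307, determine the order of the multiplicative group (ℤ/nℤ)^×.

For distinct primes, φ(pq) = (p−1)(q−1) = 222 × 306 = 67932.

67932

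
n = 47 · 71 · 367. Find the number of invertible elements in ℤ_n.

φ(1224679) = 1224679 · (1 − 1/47) · (1 − 1/71) · (1 − 1/367)
       = 1224679 · 1178520/1224679 = 1178520.

1178520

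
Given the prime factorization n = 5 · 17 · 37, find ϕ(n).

2304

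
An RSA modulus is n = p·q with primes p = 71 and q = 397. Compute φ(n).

27720

φ(28187) = 28187 · (1 − 1/71) · (1 − 1/397)
       = 28187 · 27720/28187 = 27720.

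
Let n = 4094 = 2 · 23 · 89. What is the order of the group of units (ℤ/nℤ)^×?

φ(4094) = 4094 · (1 − 1/2) · (1 − 1/23) · (1 − 1/89)
       = 4094 · 1936/4094 = 1936.

1936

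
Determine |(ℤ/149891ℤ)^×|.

First factor: 149891 = 7^3 × 19 × 23.
φ(7^3) = 7^3 − 7^2 = 343 − 49 = 294.
φ(19) = 19 − 1 = 18.
φ(23) = 23 − 1 = 22.
φ(149891) = 294 × 18 × 22 = 116424.

116424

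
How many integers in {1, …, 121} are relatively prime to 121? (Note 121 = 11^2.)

110

φ(121) = 121 · (1 − 1/11)
       = 121 · 10/11 = 110.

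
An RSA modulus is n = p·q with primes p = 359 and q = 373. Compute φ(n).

φ(359) = 359 − 1 = 358.
φ(373) = 373 − 1 = 372.
φ(133907) = 358 × 372 = 133176.

133176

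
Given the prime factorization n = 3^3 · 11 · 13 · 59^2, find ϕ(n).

7391520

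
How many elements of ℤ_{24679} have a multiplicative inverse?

First factor: 24679 = 23 * 29 * 37.
φ(24679) = 24679 · (1 − 1/23) · (1 − 1/29) · (1 − 1/37)
       = 24679 · 22176/24679 = 22176.

22176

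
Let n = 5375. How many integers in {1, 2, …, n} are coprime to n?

Factor 5375: 5375 = 5^3 * 43.
φ(5^3) = 5^2·(5−1) = 25·4 = 100.
φ(43) = 43 − 1 = 42.
Since φ is multiplicative, φ(5375) = 100 · 42 = 4200.

4200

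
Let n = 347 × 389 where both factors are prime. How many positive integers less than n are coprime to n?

φ(n) = (p − 1)(q − 1) = (347−1)(389−1) = 346·388 = 134248.

134248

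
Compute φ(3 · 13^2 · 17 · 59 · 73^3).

111091488768

φ(197823313857) = 197823313857 · (1 − 1/3) · (1 − 1/13) · (1 − 1/17) · (1 − 1/59) · (1 − 1/73)
       = 197823313857 · 1603584/2855541 = 111091488768.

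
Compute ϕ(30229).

27216

Factor 30229: 30229 = 19 × 37 × 43.
φ(19) = 19 − 1 = 18.
φ(37) = 37 − 1 = 36.
φ(43) = 43 − 1 = 42.
Multiply: 18 · 36 · 42 = 27216.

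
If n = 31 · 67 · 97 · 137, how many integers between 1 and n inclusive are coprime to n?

φ(27601253) = 27601253 · (1 − 1/31) · (1 − 1/67) · (1 − 1/97) · (1 − 1/137)
       = 27601253 · 25850880/27601253 = 25850880.

25850880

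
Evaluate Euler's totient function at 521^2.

270920

φ(271441) = 271441 · (1 − 1/521)
       = 271441 · 520/521 = 270920.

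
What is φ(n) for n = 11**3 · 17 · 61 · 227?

262521600

φ(313316069) = 313316069 · (1 − 1/11) · (1 − 1/17) · (1 − 1/61) · (1 − 1/227)
       = 313316069 · 2169600/2589389 = 262521600.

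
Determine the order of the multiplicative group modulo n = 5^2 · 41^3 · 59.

77998400

φ(5^2) = 5^2 − 5^1 = 25 − 5 = 20.
φ(41^3) = 41^2·(41−1) = 1681·40 = 67240.
φ(59) = 59 − 1 = 58.
φ(101658475) = 20 × 67240 × 58 = 77998400.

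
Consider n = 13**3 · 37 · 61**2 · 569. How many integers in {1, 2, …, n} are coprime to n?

151774871040

φ(172109053961) = 172109053961 · (1 − 1/13) · (1 − 1/37) · (1 − 1/61) · (1 − 1/569)
       = 172109053961 · 14722560/16695029 = 151774871040.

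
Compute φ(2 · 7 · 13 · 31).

2160

φ(2) = 2 − 1 = 1.
φ(7) = 7 − 1 = 6.
φ(13) = 13 − 1 = 12.
φ(31) = 31 − 1 = 30.
Since φ is multiplicative, φ(5642) = 1 · 6 · 12 · 30 = 2160.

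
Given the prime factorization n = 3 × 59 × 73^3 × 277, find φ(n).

φ(19073114493) = 19073114493 · (1 − 1/3) · (1 − 1/59) · (1 − 1/73) · (1 − 1/277)
       = 19073114493 · 2305152/3579117 = 12284155008.

12284155008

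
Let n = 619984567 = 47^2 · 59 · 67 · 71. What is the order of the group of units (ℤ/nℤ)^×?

579329520

φ(619984567) = 619984567 · (1 − 1/47) · (1 − 1/59) · (1 − 1/67) · (1 − 1/71)
       = 619984567 · 12326160/13191161 = 579329520.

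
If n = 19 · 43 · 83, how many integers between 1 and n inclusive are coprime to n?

φ(19) = 19 − 1 = 18.
φ(43) = 43 − 1 = 42.
φ(83) = 83 − 1 = 82.
Multiply: 18 · 42 · 82 = 61992.

61992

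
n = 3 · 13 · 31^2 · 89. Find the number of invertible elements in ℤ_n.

φ(3335631) = 3335631 · (1 − 1/3) · (1 − 1/13) · (1 − 1/31) · (1 − 1/89)
       = 3335631 · 63360/107601 = 1964160.

1964160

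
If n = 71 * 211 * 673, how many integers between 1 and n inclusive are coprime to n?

9878400

φ(71) = 71 − 1 = 70.
φ(211) = 211 − 1 = 210.
φ(673) = 673 − 1 = 672.
φ(10082213) = 70 × 210 × 672 = 9878400.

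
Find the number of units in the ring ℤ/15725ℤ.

Prime factorization: 15725 = 5^2 · 17 · 37.
φ(5^2) = 5^1·(5−1) = 5·4 = 20.
φ(17) = 17 − 1 = 16.
φ(37) = 37 − 1 = 36.
φ(15725) = 20 × 16 × 36 = 11520.

11520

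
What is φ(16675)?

12320

Factor 16675: 16675 = 5^2 · 23 · 29.
φ(16675) = 16675 · (1 − 1/5) · (1 − 1/23) · (1 − 1/29)
       = 16675 · 2464/3335 = 12320.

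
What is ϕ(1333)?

1260

Prime factorization: 1333 = 31 × 43.
φ(1333) = 1333 · (1 − 1/31) · (1 − 1/43)
       = 1333 · 1260/1333 = 1260.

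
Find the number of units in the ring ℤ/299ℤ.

Factor 299: 299 = 13 · 23.
φ(299) = 299 · (1 − 1/13) · (1 − 1/23)
       = 299 · 264/299 = 264.

264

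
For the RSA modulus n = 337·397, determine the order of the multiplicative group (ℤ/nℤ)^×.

133056

For distinct primes, φ(pq) = (p−1)(q−1) = 336 × 396 = 133056.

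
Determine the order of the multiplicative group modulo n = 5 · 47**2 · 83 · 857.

φ(5) = 5 − 1 = 4.
φ(47^2) = 47^2 − 47^1 = 2209 − 47 = 2162.
φ(83) = 83 − 1 = 82.
φ(857) = 857 − 1 = 856.
Since φ is multiplicative, φ(785641895) = 4 · 2162 · 82 · 856 = 607020416.

607020416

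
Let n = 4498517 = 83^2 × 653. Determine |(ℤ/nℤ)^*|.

φ(83^2) = 83^2 − 83^1 = 6889 − 83 = 6806.
φ(653) = 653 − 1 = 652.
Since φ is multiplicative, φ(4498517) = 6806 · 652 = 4437512.

4437512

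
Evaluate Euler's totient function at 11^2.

φ(11^2) = 11^2 − 11^1 = 121 − 11 = 110.

110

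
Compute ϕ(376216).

First factor: 376216 = 2**3 × 31 × 37 × 41.
φ(376216) = 376216 · (1 − 1/2) · (1 − 1/31) · (1 − 1/37) · (1 − 1/41)
       = 376216 · 43200/94054 = 172800.

172800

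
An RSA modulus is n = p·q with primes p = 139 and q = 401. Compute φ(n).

φ(139) = 139 − 1 = 138.
φ(401) = 401 − 1 = 400.
Multiply: 138 · 400 = 55200.

55200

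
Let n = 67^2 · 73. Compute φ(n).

318384

φ(67^2) = 67^2 − 67^1 = 4489 − 67 = 4422.
φ(73) = 73 − 1 = 72.
Multiply: 4422 · 72 = 318384.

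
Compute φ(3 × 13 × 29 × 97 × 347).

22321152

φ(38068329) = 38068329 · (1 − 1/3) · (1 − 1/13) · (1 − 1/29) · (1 − 1/97) · (1 − 1/347)
       = 38068329 · 22321152/38068329 = 22321152.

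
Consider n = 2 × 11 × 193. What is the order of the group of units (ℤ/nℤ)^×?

1920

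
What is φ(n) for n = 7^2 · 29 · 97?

φ(137837) = 137837 · (1 − 1/7) · (1 − 1/29) · (1 − 1/97)
       = 137837 · 16128/19691 = 112896.

112896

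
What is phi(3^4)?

φ(81) = 81 · (1 − 1/3)
       = 81 · 2/3 = 54.

54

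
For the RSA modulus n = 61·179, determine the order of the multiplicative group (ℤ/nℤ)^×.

10680

φ(61) = 61 − 1 = 60.
φ(179) = 179 − 1 = 178.
Since φ is multiplicative, φ(10919) = 60 · 178 = 10680.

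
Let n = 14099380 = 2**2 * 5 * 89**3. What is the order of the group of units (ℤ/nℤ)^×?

φ(14099380) = 14099380 · (1 − 1/2) · (1 − 1/5) · (1 − 1/89)
       = 14099380 · 352/890 = 5576384.

5576384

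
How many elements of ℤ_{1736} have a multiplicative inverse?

720

Factor 1736: 1736 = 2**3 × 7 × 31.
φ(2^3) = 2^2·(2−1) = 4·1 = 4.
φ(7) = 7 − 1 = 6.
φ(31) = 31 − 1 = 30.
Since φ is multiplicative, φ(1736) = 4 · 6 · 30 = 720.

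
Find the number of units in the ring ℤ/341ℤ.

300

341 = 11 * 31.
φ(11) = 11 − 1 = 10.
φ(31) = 31 − 1 = 30.
φ(341) = 10 × 30 = 300.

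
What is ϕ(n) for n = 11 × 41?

400

φ(451) = 451 · (1 − 1/11) · (1 − 1/41)
       = 451 · 400/451 = 400.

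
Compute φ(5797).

First factor: 5797 = 11 × 17 × 31.
φ(11) = 11 − 1 = 10.
φ(17) = 17 − 1 = 16.
φ(31) = 31 − 1 = 30.
Multiply: 10 · 16 · 30 = 4800.

4800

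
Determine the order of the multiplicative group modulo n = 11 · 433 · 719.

φ(3424597) = 3424597 · (1 − 1/11) · (1 − 1/433) · (1 − 1/719)
       = 3424597 · 3101760/3424597 = 3101760.

3101760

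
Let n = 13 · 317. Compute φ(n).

φ(4121) = 4121 · (1 − 1/13) · (1 − 1/317)
       = 4121 · 3792/4121 = 3792.

3792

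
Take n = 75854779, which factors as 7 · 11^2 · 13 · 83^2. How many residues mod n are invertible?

53903520

φ(7) = 7 − 1 = 6.
φ(11^2) = 11^1·(11−1) = 11·10 = 110.
φ(13) = 13 − 1 = 12.
φ(83^2) = 83^1·(83−1) = 83·82 = 6806.
Multiply: 6 · 110 · 12 · 6806 = 53903520.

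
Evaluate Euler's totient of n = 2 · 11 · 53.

φ(2) = 2 − 1 = 1.
φ(11) = 11 − 1 = 10.
φ(53) = 53 − 1 = 52.
Multiply: 1 · 10 · 52 = 520.

520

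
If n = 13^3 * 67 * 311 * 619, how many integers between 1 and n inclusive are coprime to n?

25642599840

φ(28337132291) = 28337132291 · (1 − 1/13) · (1 − 1/67) · (1 − 1/311) · (1 − 1/619)
       = 28337132291 · 151731360/167675339 = 25642599840.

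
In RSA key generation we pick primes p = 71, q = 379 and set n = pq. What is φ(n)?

26460

φ(26909) = 26909 · (1 − 1/71) · (1 − 1/379)
       = 26909 · 26460/26909 = 26460.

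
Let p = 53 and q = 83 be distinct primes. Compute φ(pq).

φ(n) = (p − 1)(q − 1) = (53−1)(83−1) = 52·82 = 4264.

4264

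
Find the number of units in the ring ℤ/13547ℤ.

Factor 13547: 13547 = 19 * 23 * 31.
φ(19) = 19 − 1 = 18.
φ(23) = 23 − 1 = 22.
φ(31) = 31 − 1 = 30.
φ(13547) = 18 × 22 × 30 = 11880.

11880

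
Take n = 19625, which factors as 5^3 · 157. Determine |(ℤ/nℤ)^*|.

15600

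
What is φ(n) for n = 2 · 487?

486

φ(974) = 974 · (1 − 1/2) · (1 − 1/487)
       = 974 · 486/974 = 486.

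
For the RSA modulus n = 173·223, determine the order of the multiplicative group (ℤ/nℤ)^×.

38184

φ(n) = (p − 1)(q − 1) = (173−1)(223−1) = 172·222 = 38184.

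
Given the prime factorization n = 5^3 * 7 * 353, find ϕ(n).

211200

φ(308875) = 308875 · (1 − 1/5) · (1 − 1/7) · (1 − 1/353)
       = 308875 · 8448/12355 = 211200.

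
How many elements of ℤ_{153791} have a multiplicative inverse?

132000

Prime factorization: 153791 = 11**2 · 31 · 41.
φ(153791) = 153791 · (1 − 1/11) · (1 − 1/31) · (1 − 1/41)
       = 153791 · 12000/13981 = 132000.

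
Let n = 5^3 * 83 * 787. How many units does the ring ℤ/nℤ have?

φ(5^3) = 5^2·(5−1) = 25·4 = 100.
φ(83) = 83 − 1 = 82.
φ(787) = 787 − 1 = 786.
Multiply: 100 · 82 · 786 = 6445200.

6445200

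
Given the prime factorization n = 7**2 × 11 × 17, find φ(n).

6720

φ(9163) = 9163 · (1 − 1/7) · (1 − 1/11) · (1 − 1/17)
       = 9163 · 960/1309 = 6720.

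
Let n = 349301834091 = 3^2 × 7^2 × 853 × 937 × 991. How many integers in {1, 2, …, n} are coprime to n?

198953314560

φ(3^2) = 3^1·(3−1) = 3·2 = 6.
φ(7^2) = 7^2 − 7^1 = 49 − 7 = 42.
φ(853) = 853 − 1 = 852.
φ(937) = 937 − 1 = 936.
φ(991) = 991 − 1 = 990.
φ(349301834091) = 6 × 42 × 852 × 936 × 990 = 198953314560.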